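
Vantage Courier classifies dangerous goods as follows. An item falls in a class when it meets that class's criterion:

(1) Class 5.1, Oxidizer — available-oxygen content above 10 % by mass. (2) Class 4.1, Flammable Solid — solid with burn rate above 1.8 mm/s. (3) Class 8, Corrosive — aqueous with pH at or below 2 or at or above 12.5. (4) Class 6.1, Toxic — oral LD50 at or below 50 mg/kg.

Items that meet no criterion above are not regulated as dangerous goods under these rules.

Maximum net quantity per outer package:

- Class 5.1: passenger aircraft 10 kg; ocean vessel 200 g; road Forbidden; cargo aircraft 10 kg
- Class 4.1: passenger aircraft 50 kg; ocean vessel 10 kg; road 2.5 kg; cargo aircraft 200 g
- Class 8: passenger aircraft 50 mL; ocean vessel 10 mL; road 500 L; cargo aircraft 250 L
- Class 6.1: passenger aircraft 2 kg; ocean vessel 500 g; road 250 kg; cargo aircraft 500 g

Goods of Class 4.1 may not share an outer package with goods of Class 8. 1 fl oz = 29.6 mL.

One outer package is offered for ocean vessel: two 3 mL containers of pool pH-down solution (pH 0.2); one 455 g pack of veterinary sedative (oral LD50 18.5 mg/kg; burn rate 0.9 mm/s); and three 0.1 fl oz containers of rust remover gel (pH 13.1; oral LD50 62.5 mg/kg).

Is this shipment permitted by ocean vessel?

pH 0.2 meets the Class 8 criterion (Corrosive), so the pool pH-down solution is Class 8.
With oral LD50 18.5 mg/kg (≤ 50 mg/kg), the veterinary sedative falls in Class 6.1.
The rust remover gel has pH 13.1, which is ≥ 12.5, so it is Class 8 (Corrosive).
Total Class 8: (two 3 mL containers = 6 mL) + (three 0.1 fl oz containers = 8.88 mL) = 14.88 mL.
That exceeds the Class 8 ocean vessel limit of 10 mL.
Class 6.1 quantity: 455 g.
455 g is within the ocean vessel limit of 500 g for Class 6.1.
The segregation rule (Class 4.1 with Class 8) does not apply to Class 8 with Class 6.1.

No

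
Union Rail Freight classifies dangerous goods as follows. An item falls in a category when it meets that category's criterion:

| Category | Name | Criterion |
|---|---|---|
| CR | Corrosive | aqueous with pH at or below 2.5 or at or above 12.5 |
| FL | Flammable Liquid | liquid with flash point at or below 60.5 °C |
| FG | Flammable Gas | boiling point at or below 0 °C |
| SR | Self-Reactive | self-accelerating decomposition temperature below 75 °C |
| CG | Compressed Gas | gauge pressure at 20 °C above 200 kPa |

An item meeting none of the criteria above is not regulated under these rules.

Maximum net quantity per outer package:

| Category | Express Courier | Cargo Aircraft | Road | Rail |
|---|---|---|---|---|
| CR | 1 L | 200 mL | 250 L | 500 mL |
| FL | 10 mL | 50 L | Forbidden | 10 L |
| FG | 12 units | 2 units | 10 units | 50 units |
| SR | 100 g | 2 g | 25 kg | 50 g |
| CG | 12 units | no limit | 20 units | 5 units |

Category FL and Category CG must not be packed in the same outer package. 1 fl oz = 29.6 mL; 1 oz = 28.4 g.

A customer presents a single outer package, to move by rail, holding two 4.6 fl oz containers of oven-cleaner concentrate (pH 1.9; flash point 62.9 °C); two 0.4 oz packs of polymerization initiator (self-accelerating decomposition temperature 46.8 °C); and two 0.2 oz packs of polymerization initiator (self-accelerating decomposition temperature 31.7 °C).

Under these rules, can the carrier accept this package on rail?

The oven-cleaner concentrate has pH 1.9, which is ≤ 2.5, so it is Category CR (Corrosive).
With self-accelerating decomposition temperature 46.8 °C (< 75 °C), the polymerization initiator falls in Category SR.
With self-accelerating decomposition temperature 31.7 °C (< 75 °C), the polymerization initiator falls in Category SR.
Category SR net quantity: (two 0.4 oz packs = 22.72 g) + (two 0.2 oz packs = 11.36 g) = 34.08 g.
34.08 g is within the rail limit of 50 g for Category SR.
Category CR quantity: two 4.6 fl oz containers = 272.32 mL.
272.32 mL ≤ 500 mL (rail limit, Category CR) — within limit.
The segregation rule (Category FL with Category CG) does not apply to Category SR with Category CR.
Every hazard category is within its rail limit and no segregation rule is violated.

Yes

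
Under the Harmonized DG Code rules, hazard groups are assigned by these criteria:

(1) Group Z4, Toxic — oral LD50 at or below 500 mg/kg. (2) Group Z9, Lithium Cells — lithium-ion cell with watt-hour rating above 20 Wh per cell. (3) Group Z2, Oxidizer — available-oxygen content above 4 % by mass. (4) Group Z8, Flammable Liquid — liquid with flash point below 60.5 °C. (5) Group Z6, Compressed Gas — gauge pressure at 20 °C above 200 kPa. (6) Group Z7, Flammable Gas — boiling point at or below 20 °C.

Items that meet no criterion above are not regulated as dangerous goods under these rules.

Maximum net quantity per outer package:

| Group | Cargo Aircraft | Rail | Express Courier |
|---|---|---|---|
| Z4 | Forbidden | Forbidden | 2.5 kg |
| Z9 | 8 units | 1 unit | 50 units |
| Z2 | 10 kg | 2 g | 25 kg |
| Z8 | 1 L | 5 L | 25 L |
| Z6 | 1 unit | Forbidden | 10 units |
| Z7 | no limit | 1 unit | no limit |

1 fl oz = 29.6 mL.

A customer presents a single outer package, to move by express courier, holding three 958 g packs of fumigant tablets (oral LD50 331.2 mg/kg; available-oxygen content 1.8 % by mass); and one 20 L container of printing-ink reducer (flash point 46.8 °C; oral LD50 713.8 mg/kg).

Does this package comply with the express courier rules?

With oral LD50 331.2 mg/kg (≤ 500 mg/kg), the fumigant tablets fall in Group Z4.
Flash point 46.8 °C meets the Group Z8 criterion (Flammable Liquid), so the printing-ink reducer is Group Z8.
Group Z4 quantity: three 958 g packs = 2.874 kg.
That exceeds the Group Z4 express courier limit of 2.5 kg.
Group Z8 quantity: 20 L.
20 L ≤ 25 L (express courier limit, Group Z8) — within limit.

No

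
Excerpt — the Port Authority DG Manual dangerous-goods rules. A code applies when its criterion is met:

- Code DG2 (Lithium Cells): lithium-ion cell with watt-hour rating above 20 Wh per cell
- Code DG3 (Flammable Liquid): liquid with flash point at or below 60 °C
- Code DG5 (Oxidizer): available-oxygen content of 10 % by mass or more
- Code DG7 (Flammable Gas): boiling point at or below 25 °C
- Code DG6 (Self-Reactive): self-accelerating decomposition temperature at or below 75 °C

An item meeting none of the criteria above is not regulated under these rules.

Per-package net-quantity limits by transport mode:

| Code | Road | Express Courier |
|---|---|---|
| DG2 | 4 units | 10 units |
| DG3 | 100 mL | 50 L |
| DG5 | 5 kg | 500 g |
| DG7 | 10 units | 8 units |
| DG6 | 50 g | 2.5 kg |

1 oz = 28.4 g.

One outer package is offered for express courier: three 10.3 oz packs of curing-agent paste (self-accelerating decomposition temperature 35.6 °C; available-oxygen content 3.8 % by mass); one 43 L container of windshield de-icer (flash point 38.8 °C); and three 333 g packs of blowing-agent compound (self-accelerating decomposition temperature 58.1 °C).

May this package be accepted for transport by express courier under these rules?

Yes

Curing-agent paste: self-accelerating decomposition temperature 35.6 °C ≤ 75 °C → Code DG6 (Self-Reactive).
Flash point 38.8 °C meets the Code DG3 criterion (Flammable Liquid), so the windshield de-icer is Code DG3.
Self-accelerating decomposition temperature 58.1 °C meets the Code DG6 criterion (Self-Reactive), so the blowing-agent compound is Code DG6.
Code DG6 net quantity: (three 10.3 oz packs = 877.56 g) + (three 333 g packs = 999 g) = 1876.56 g.
1876.56 g ≤ 2.5 kg (express courier limit, Code DG6) — within limit.
Code DG3 quantity: 43 L.
43 L is within the express courier limit of 50 L for Code DG3.
Every hazard code is within its express courier limit and no segregation rule is violated.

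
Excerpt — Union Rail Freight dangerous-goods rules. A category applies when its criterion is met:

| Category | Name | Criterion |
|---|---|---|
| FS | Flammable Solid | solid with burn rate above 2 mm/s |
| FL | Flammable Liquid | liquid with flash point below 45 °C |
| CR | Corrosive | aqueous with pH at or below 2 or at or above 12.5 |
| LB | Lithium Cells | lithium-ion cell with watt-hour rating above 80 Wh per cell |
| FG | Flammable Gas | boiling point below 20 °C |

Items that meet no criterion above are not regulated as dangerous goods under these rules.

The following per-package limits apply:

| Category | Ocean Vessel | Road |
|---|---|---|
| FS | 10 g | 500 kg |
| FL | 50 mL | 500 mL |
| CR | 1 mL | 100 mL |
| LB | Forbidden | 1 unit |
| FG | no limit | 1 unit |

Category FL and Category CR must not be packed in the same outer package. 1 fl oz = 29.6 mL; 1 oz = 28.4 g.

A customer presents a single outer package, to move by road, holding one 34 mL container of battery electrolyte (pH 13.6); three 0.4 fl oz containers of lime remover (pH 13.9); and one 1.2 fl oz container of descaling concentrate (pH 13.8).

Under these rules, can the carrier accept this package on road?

No

pH 13.6 meets the Category CR criterion (Corrosive), so the battery electrolyte is Category CR.
With pH 13.9 (≥ 12.5), the lime remover falls in Category CR.
The descaling concentrate has pH 13.8, which is ≥ 12.5, so it is Category CR (Corrosive).
Category CR net quantity: 34 mL + (three 0.4 fl oz containers = 35.52 mL) + (one 1.2 fl oz container = 35.52 mL) = 105.04 mL.
105.04 mL exceeds the road limit of 100 mL for Category CR.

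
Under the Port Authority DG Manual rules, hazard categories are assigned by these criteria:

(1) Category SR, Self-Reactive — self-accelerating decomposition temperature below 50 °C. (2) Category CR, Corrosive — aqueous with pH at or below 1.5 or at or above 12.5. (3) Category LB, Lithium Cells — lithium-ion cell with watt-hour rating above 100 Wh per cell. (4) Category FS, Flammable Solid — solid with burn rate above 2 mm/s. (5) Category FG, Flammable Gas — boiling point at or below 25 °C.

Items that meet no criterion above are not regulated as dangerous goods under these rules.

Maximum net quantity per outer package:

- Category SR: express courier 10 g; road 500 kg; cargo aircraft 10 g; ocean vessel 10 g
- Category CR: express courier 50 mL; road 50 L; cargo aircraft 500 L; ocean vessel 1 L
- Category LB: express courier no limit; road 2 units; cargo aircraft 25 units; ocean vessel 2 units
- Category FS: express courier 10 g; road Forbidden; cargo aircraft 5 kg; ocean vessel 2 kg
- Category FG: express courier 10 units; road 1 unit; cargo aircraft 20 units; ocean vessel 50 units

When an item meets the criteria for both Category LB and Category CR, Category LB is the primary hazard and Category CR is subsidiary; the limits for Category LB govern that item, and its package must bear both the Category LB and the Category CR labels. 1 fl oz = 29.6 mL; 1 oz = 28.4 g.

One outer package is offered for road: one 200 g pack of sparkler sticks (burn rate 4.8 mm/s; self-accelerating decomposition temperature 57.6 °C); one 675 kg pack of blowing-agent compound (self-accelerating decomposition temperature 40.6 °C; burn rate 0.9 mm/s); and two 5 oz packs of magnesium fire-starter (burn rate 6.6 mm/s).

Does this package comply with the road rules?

The sparkler sticks have burn rate 4.8 mm/s, which is > 2 mm/s, so they are Category FS (Flammable Solid).
With self-accelerating decomposition temperature 40.6 °C (< 50 °C), the blowing-agent compound falls in Category SR.
Burn rate 6.6 mm/s meets the Category FS criterion (Flammable Solid), so the magnesium fire-starter is Category FS.
Total Category FS: 200 g + (two 5 oz packs = 284 g) = 484 g.
Category FS is Forbidden by road.
Category SR quantity: 675 kg.
675 kg exceeds the road limit of 500 kg for Category SR.

No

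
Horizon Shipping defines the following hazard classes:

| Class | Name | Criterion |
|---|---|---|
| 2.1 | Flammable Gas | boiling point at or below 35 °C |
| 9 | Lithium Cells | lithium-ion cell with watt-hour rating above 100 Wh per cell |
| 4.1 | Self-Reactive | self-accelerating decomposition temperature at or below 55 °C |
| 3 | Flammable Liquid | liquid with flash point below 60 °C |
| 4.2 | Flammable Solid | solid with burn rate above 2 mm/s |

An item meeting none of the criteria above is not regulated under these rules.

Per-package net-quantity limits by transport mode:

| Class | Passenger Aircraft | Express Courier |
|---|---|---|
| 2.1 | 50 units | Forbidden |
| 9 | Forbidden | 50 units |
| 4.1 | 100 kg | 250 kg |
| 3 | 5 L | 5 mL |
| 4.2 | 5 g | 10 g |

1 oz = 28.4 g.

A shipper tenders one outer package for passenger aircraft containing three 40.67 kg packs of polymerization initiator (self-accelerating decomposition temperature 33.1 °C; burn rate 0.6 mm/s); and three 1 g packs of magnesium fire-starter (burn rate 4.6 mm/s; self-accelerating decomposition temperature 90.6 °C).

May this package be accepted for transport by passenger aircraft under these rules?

No

Self-accelerating decomposition temperature 33.1 °C meets the Class 4.1 criterion (Self-Reactive), so the polymerization initiator is Class 4.1.
With burn rate 4.6 mm/s (> 2 mm/s), the magnesium fire-starter falls in Class 4.2.
Class 4.1 quantity: three 40.67 kg packs = 122.01 kg.
That exceeds the Class 4.1 passenger aircraft limit of 100 kg.
Class 4.2 quantity: three 1 g packs = 3 g.
3 g ≤ 5 g (passenger aircraft limit, Class 4.2) — within limit.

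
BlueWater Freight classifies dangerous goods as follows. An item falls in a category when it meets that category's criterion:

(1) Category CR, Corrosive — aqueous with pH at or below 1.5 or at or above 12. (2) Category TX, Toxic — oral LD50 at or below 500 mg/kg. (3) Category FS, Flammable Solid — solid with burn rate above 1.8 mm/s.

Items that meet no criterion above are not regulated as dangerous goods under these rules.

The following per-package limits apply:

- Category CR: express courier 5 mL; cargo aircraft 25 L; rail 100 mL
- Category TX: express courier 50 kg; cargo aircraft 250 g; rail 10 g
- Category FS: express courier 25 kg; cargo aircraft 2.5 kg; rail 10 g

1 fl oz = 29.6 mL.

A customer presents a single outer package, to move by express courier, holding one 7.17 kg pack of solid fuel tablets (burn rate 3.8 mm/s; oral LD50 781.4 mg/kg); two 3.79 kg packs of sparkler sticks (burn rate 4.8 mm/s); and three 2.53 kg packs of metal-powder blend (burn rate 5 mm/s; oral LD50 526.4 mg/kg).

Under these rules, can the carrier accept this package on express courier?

Yes

With burn rate 3.8 mm/s (> 1.8 mm/s), the solid fuel tablets fall in Category FS.
With burn rate 4.8 mm/s (> 1.8 mm/s), the sparkler sticks fall in Category FS.
The metal-powder blend has burn rate 5 mm/s, which is > 1.8 mm/s, so it is Category FS (Flammable Solid).
Category FS net quantity: 7.17 kg + (two 3.79 kg packs = 7.58 kg) + (three 2.53 kg packs = 7.59 kg) = 22.34 kg.
22.34 kg is within the express courier limit of 25 kg for Category FS.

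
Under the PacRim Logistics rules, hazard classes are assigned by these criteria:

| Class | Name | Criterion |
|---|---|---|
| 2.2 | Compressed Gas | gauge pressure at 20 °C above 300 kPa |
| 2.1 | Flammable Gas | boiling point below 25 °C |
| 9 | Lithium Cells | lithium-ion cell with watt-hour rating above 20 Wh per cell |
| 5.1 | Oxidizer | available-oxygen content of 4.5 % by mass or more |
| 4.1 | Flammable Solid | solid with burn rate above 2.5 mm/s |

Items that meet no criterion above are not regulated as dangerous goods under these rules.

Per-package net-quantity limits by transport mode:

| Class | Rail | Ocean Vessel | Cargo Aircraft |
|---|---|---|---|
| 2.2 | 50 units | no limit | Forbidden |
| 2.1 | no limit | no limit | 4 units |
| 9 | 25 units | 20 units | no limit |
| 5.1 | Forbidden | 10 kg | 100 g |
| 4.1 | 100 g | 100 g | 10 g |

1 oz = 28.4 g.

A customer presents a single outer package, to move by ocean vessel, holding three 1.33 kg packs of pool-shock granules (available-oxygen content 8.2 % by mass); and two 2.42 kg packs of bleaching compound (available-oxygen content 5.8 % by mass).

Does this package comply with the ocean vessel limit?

Yes

Available-oxygen content 8.2 % by mass meets the Class 5.1 criterion (Oxidizer), so the pool-shock granules are Class 5.1.
Available-oxygen content 5.8 % by mass meets the Class 5.1 criterion (Oxidizer), so the bleaching compound is Class 5.1.
Class 5.1 net quantity: (three 1.33 kg packs = 3.99 kg) + (two 2.42 kg packs = 4.84 kg) = 8.83 kg.
8.83 kg is within the ocean vessel limit of 10 kg for Class 5.1.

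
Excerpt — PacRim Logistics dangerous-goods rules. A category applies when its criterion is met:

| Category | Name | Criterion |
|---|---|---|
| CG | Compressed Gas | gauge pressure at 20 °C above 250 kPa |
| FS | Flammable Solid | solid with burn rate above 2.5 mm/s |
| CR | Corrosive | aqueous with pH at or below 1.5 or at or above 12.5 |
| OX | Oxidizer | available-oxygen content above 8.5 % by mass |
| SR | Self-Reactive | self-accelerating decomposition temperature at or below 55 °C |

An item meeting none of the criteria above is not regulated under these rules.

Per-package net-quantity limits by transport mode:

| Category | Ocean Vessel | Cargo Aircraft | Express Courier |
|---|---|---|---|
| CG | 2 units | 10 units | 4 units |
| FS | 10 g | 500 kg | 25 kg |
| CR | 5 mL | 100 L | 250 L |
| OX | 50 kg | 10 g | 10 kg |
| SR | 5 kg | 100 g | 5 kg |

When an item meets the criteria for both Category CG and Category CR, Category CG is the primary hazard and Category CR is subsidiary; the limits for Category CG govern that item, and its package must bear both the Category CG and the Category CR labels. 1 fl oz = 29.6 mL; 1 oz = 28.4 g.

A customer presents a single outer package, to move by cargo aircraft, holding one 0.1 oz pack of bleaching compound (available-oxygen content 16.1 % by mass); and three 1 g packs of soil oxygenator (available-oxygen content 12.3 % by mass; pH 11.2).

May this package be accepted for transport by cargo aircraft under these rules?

Available-oxygen content 16.1 % by mass meets the Category OX criterion (Oxidizer), so the bleaching compound is Category OX.
The soil oxygenator has available-oxygen content 12.3 % by mass, which is > 8.5 % by mass, so it is Category OX (Oxidizer).
Category OX net quantity: (one 0.1 oz pack = 2.84 g) + (three 1 g packs = 3 g) = 5.84 g.
5.84 g is within the cargo aircraft limit of 10 g for Category OX.

Yes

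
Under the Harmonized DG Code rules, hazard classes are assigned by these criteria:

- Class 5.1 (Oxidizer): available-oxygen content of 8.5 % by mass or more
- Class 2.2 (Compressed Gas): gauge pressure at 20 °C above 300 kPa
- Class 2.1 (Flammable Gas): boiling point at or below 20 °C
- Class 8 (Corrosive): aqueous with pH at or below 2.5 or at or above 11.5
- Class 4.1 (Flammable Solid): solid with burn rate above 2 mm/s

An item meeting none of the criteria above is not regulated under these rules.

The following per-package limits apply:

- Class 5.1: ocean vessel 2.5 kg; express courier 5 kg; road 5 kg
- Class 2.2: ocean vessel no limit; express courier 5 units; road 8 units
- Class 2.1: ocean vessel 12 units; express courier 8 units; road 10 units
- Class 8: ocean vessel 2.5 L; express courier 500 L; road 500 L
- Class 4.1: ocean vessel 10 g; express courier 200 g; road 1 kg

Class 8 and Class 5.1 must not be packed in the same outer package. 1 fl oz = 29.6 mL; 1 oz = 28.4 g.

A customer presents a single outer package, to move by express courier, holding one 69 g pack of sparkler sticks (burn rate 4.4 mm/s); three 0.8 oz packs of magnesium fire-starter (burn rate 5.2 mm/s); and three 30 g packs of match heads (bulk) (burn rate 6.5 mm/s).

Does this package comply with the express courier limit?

No

The sparkler sticks have burn rate 4.4 mm/s, which is > 2 mm/s, so they are Class 4.1 (Flammable Solid).
The magnesium fire-starter has burn rate 5.2 mm/s, which is > 2 mm/s, so it is Class 4.1 (Flammable Solid).
Match heads (bulk): burn rate 6.5 mm/s > 2 mm/s → Class 4.1 (Flammable Solid).
Class 4.1 net quantity: 69 g + (three 0.8 oz packs = 68.16 g) + (three 30 g packs = 90 g) = 227.16 g.
That exceeds the Class 4.1 express courier limit of 200 g.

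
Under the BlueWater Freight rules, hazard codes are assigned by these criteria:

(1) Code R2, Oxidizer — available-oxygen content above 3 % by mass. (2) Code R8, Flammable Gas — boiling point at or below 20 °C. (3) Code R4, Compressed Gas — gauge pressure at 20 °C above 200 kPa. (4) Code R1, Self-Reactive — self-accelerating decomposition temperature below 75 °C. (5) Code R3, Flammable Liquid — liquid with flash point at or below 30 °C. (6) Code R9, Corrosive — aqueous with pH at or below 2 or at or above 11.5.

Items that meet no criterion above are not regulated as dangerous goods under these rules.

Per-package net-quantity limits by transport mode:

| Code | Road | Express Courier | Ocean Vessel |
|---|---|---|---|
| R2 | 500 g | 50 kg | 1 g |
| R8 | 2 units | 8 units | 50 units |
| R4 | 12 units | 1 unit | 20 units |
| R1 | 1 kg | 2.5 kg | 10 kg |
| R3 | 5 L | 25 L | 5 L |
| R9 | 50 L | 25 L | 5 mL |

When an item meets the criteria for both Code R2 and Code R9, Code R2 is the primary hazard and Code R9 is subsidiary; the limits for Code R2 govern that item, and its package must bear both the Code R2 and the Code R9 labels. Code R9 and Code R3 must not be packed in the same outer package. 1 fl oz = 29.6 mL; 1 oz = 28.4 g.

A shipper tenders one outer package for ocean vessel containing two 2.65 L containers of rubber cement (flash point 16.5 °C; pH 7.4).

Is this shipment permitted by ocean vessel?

No

Rubber cement: flash point 16.5 °C ≤ 30 °C → Code R3 (Flammable Liquid).
Code R3 quantity: two 2.65 L containers = 5.3 L.
5.3 L > 5 L (ocean vessel limit, Code R3) — over the limit.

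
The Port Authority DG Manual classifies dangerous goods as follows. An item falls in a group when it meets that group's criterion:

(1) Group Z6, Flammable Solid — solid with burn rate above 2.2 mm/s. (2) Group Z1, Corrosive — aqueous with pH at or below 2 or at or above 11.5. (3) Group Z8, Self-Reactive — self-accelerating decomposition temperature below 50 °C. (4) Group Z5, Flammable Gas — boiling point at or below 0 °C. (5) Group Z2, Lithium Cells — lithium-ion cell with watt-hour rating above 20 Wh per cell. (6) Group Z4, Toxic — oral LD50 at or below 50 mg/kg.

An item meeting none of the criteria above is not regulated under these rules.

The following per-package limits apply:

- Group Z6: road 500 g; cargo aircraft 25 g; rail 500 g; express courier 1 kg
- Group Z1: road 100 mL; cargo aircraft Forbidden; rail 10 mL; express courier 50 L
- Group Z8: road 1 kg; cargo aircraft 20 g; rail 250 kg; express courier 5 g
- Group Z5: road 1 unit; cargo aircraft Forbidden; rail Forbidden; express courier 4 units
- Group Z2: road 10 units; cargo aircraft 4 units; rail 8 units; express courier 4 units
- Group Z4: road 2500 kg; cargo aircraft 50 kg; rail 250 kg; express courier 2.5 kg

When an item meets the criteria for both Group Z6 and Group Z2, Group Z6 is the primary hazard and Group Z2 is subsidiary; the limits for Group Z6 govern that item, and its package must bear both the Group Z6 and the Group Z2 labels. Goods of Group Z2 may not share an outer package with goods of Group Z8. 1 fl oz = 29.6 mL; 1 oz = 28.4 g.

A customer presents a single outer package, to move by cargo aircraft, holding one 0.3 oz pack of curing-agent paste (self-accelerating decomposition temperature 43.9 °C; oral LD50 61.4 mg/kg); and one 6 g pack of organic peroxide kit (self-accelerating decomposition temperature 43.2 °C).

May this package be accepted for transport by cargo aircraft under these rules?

Yes

With self-accelerating decomposition temperature 43.9 °C (< 50 °C), the curing-agent paste falls in Group Z8.
With self-accelerating decomposition temperature 43.2 °C (< 50 °C), the organic peroxide kit falls in Group Z8.
Group Z8 net quantity: (one 0.3 oz pack = 8.52 g) + 6 g = 14.52 g.
That is within the Group Z8 cargo aircraft limit of 20 g.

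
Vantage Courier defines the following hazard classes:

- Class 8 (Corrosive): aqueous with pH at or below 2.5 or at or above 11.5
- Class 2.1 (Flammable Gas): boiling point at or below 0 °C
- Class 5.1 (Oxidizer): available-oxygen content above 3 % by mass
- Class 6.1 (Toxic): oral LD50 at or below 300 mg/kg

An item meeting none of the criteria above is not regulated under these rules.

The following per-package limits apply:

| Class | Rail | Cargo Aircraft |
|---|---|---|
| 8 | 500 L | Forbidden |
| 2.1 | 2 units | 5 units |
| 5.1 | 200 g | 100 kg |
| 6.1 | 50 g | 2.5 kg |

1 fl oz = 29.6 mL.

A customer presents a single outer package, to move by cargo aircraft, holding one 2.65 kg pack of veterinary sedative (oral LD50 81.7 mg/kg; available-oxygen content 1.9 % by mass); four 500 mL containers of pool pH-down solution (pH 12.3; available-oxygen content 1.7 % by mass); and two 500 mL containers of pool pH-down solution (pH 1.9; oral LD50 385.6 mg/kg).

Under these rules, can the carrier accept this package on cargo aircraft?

No

With oral LD50 81.7 mg/kg (≤ 300 mg/kg), the veterinary sedative falls in Class 6.1.
pH 12.3 meets the Class 8 criterion (Corrosive), so the pool pH-down solution is Class 8.
The pool pH-down solution has pH 1.9, which is ≤ 2.5, so it is Class 8 (Corrosive).
Class 8 net quantity: (four 500 mL containers = 2 L) + (two 500 mL containers = 1 L) = 3 L.
Class 8 is Forbidden by cargo aircraft.
Class 6.1 quantity: 2.65 kg.
That exceeds the Class 6.1 cargo aircraft limit of 2.5 kg.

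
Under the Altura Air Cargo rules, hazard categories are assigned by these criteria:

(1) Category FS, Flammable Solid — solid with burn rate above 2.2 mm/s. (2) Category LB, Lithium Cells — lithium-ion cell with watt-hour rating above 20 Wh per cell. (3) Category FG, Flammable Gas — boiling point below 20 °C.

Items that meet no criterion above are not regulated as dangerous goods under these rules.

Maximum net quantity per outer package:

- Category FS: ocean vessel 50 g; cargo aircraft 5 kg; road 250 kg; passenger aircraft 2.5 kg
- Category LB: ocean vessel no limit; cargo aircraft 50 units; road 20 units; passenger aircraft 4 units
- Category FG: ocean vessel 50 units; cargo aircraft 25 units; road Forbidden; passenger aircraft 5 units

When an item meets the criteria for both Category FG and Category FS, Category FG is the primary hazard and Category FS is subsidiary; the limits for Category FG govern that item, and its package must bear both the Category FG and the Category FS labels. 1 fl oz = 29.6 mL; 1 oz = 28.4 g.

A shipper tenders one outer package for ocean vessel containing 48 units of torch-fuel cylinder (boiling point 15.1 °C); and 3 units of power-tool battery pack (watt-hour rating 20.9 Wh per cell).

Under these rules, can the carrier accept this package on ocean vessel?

With boiling point 15.1 °C (< 20 °C), the torch-fuel cylinder falls in Category FG.
With watt-hour rating 20.9 Wh per cell (> 20 Wh per cell), the power-tool battery pack falls in Category LB.
Category LB quantity: 3 units.
Category LB has no per-package limit by ocean vessel.
Category FG quantity: 48 units.
48 units ≤ 50 units (ocean vessel limit, Category FG) — within limit.
Every hazard category is within its ocean vessel limit and no segregation rule is violated.

Yes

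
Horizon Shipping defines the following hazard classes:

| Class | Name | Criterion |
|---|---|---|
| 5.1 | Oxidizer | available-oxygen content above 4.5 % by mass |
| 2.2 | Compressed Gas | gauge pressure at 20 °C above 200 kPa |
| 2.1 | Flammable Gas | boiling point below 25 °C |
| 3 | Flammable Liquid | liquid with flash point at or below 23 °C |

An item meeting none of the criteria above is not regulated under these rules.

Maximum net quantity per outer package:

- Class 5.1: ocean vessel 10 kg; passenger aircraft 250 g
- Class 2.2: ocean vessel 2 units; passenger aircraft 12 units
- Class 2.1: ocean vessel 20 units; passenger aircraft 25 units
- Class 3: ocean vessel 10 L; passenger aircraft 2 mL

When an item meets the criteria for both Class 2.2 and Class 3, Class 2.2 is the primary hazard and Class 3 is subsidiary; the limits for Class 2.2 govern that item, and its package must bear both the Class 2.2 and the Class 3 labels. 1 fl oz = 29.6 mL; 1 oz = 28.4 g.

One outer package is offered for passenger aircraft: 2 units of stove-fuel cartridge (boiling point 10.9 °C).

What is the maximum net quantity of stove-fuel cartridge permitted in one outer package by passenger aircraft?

The stove-fuel cartridge has boiling point 10.9 °C, which is < 25 °C, so it is Class 2.1 (Flammable Gas).
The passenger aircraft limit for Class 2.1 is 25 units.

25 units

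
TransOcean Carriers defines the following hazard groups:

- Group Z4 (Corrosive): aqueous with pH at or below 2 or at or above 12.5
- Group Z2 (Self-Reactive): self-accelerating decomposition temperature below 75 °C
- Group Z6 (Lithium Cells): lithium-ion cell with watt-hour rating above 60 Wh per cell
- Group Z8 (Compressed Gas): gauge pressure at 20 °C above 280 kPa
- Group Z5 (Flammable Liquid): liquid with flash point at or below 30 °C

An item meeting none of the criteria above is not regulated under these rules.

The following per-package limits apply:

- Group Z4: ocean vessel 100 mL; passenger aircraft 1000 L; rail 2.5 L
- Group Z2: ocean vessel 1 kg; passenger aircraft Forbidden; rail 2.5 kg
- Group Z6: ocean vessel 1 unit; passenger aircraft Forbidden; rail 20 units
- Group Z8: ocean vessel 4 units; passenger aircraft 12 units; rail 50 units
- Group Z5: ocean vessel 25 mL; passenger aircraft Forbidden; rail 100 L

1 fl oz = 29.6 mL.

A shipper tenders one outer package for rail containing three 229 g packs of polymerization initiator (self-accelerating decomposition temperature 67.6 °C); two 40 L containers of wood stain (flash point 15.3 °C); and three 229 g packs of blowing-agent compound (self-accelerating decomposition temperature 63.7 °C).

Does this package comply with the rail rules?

Yes

Polymerization initiator: self-accelerating decomposition temperature 67.6 °C < 75 °C → Group Z2 (Self-Reactive).
Flash point 15.3 °C meets the Group Z5 criterion (Flammable Liquid), so the wood stain is Group Z5.
With self-accelerating decomposition temperature 63.7 °C (< 75 °C), the blowing-agent compound falls in Group Z2.
Group Z2 net quantity: (three 229 g packs = 687 g) + (three 229 g packs = 687 g) = 1.374 kg.
That is within the Group Z2 rail limit of 2.5 kg.
Group Z5 quantity: two 40 L containers = 80 L.
80 L is within the rail limit of 100 L for Group Z5.
Every hazard group is within its rail limit and no segregation rule is violated.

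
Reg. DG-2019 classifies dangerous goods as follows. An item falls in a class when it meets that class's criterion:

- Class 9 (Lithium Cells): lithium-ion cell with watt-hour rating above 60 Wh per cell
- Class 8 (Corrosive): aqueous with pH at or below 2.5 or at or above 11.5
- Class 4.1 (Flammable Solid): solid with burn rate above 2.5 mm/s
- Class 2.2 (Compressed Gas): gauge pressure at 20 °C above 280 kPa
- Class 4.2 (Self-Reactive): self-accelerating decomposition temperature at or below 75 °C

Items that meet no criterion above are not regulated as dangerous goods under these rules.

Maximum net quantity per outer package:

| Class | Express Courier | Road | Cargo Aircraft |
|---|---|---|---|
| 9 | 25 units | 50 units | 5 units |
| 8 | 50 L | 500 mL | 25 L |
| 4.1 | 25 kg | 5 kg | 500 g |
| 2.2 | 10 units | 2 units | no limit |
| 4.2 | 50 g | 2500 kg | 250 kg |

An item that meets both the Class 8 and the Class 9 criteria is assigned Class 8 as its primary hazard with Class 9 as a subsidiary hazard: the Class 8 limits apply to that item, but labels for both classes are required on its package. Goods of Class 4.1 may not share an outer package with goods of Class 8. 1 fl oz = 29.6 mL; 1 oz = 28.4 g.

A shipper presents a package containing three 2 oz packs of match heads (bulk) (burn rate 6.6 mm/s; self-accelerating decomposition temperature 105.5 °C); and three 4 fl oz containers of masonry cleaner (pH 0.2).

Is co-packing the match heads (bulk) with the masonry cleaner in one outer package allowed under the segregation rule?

With burn rate 6.6 mm/s (> 2.5 mm/s), the match heads (bulk) fall in Class 4.1.
Masonry cleaner: pH 0.2 ≤ 2.5 → Class 8 (Corrosive).
Class 4.1 and Class 8 may not share an outer package.

No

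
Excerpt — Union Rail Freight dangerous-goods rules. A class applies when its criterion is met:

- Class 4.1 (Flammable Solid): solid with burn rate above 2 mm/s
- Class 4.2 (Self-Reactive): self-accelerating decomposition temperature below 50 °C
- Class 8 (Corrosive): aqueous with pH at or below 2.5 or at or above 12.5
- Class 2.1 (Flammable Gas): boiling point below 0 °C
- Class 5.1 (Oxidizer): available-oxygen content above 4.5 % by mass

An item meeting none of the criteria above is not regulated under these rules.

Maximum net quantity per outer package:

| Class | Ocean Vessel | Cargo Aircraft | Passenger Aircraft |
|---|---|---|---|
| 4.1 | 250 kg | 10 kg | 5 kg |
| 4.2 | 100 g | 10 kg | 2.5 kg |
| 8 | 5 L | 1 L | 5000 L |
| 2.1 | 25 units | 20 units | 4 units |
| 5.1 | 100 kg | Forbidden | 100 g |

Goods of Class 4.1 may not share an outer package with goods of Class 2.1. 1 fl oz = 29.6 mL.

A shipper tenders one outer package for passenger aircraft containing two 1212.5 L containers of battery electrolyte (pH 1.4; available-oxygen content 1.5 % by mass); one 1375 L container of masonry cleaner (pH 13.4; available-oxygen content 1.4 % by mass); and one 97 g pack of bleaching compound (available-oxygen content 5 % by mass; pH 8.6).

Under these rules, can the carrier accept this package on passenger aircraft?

Yes

The battery electrolyte has pH 1.4, which is ≤ 2.5, so it is Class 8 (Corrosive).
pH 13.4 meets the Class 8 criterion (Corrosive), so the masonry cleaner is Class 8.
Bleaching compound: available-oxygen content 5 % by mass > 4.5 % by mass → Class 5.1 (Oxidizer).
Total Class 8: (two 1212.5 L containers = 2425 L) + 1375 L = 3800 L.
3800 L ≤ 5000 L (passenger aircraft limit, Class 8) — within limit.
Class 5.1 quantity: 97 g.
97 g is within the passenger aircraft limit of 100 g for Class 5.1.
The segregation rule (Class 4.1 with Class 2.1) does not apply to Class 8 with Class 5.1.
Every hazard class is within its passenger aircraft limit and no segregation rule is violated.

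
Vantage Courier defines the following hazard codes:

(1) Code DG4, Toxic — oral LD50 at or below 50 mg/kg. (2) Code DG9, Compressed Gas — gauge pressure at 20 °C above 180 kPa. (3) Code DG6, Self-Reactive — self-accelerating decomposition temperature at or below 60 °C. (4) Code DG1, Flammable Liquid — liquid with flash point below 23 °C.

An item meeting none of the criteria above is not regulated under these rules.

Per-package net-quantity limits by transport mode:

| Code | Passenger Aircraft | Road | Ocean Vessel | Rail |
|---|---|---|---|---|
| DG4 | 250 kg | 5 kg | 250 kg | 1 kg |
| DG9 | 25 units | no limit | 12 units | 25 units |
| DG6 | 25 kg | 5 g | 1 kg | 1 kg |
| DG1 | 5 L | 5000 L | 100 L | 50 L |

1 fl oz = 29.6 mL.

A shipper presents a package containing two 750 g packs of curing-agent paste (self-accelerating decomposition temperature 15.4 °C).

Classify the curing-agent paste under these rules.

Self-accelerating decomposition temperature 15.4 °C meets the Code DG6 criterion (Self-Reactive), so the curing-agent paste is Code DG6.

Code DG6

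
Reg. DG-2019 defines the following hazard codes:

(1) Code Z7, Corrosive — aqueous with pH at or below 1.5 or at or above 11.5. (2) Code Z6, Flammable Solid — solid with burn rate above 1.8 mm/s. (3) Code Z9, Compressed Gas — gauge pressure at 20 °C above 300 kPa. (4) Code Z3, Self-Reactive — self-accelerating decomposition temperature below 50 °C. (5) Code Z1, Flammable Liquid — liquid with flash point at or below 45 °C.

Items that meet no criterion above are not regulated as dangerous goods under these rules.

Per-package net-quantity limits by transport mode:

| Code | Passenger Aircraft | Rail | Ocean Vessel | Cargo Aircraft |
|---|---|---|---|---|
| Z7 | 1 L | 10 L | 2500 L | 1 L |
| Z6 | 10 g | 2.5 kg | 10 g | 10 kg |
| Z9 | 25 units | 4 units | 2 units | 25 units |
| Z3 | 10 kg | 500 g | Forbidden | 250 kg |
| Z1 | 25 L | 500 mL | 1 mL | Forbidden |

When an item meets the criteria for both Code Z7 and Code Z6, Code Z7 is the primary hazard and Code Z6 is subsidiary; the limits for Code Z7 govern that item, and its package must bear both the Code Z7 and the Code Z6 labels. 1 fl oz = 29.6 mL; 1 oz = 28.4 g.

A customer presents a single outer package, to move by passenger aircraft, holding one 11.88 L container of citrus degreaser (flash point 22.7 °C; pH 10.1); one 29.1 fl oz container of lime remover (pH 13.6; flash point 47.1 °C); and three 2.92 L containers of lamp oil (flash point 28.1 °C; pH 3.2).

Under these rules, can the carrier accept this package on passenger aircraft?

With flash point 22.7 °C (≤ 45 °C), the citrus degreaser falls in Code Z1.
The lime remover has pH 13.6, which is ≥ 11.5, so it is Code Z7 (Corrosive).
Flash point 28.1 °C meets the Code Z1 criterion (Flammable Liquid), so the lamp oil is Code Z1.
Code Z1 net quantity: 11.88 L + (three 2.92 L containers = 8.76 L) = 20.64 L.
20.64 L ≤ 25 L (passenger aircraft limit, Code Z1) — within limit.
Code Z7 quantity: one 29.1 fl oz container = 861.36 mL.
861.36 mL is within the passenger aircraft limit of 1 L for Code Z7.
Every hazard code is within its passenger aircraft limit and no segregation rule is violated.

Yes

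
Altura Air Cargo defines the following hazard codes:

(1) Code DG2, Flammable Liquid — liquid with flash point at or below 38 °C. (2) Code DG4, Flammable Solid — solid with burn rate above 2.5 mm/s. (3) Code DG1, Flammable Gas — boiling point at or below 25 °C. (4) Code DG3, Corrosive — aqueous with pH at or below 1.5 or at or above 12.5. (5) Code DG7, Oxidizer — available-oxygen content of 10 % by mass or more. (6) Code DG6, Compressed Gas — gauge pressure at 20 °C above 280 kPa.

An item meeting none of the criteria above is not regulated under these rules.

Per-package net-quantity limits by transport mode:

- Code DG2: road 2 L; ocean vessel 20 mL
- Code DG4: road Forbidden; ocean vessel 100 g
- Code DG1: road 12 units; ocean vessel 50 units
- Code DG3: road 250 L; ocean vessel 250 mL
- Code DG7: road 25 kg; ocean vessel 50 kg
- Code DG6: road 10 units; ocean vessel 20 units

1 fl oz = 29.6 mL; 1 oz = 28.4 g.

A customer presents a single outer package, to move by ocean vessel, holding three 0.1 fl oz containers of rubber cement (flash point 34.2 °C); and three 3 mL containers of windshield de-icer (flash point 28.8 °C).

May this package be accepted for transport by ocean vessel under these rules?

Rubber cement: flash point 34.2 °C ≤ 38 °C → Code DG2 (Flammable Liquid).
Windshield de-icer: flash point 28.8 °C ≤ 38 °C → Code DG2 (Flammable Liquid).
Total Code DG2: (three 0.1 fl oz containers = 8.88 mL) + (three 3 mL containers = 9 mL) = 17.88 mL.
That is within the Code DG2 ocean vessel limit of 20 mL.

Yes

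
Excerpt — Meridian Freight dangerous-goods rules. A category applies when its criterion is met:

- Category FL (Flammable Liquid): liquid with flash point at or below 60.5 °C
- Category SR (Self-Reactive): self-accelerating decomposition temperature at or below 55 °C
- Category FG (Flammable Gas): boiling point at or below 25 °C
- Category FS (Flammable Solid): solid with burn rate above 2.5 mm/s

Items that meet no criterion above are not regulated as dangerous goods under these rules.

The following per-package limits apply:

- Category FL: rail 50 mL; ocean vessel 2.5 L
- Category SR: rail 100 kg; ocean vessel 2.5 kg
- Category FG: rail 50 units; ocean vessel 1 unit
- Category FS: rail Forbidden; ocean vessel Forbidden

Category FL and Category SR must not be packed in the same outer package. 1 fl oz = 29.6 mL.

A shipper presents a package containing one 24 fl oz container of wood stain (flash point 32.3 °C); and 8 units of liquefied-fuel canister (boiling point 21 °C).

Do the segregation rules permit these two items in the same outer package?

Wood stain: flash point 32.3 °C ≤ 60.5 °C → Category FL (Flammable Liquid).
With boiling point 21 °C (≤ 25 °C), the liquefied-fuel canister falls in Category FG.
No segregation rule bars Category FL with Category FG.

Yes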